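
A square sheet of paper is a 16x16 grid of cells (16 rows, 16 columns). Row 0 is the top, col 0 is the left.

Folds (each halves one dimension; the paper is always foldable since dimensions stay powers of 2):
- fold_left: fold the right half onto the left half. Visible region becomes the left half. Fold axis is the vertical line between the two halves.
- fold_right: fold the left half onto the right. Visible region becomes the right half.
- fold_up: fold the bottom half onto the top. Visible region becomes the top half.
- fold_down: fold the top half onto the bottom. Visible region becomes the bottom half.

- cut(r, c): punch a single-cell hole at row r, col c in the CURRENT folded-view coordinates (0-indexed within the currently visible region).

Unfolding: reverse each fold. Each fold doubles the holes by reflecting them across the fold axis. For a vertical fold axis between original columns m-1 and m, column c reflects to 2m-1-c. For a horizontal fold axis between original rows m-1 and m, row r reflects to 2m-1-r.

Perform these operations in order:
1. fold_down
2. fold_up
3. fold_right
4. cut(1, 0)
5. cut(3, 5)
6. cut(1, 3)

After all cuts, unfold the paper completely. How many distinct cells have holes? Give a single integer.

Op 1 fold_down: fold axis h@8; visible region now rows[8,16) x cols[0,16) = 8x16
Op 2 fold_up: fold axis h@12; visible region now rows[8,12) x cols[0,16) = 4x16
Op 3 fold_right: fold axis v@8; visible region now rows[8,12) x cols[8,16) = 4x8
Op 4 cut(1, 0): punch at orig (9,8); cuts so far [(9, 8)]; region rows[8,12) x cols[8,16) = 4x8
Op 5 cut(3, 5): punch at orig (11,13); cuts so far [(9, 8), (11, 13)]; region rows[8,12) x cols[8,16) = 4x8
Op 6 cut(1, 3): punch at orig (9,11); cuts so far [(9, 8), (9, 11), (11, 13)]; region rows[8,12) x cols[8,16) = 4x8
Unfold 1 (reflect across v@8): 6 holes -> [(9, 4), (9, 7), (9, 8), (9, 11), (11, 2), (11, 13)]
Unfold 2 (reflect across h@12): 12 holes -> [(9, 4), (9, 7), (9, 8), (9, 11), (11, 2), (11, 13), (12, 2), (12, 13), (14, 4), (14, 7), (14, 8), (14, 11)]
Unfold 3 (reflect across h@8): 24 holes -> [(1, 4), (1, 7), (1, 8), (1, 11), (3, 2), (3, 13), (4, 2), (4, 13), (6, 4), (6, 7), (6, 8), (6, 11), (9, 4), (9, 7), (9, 8), (9, 11), (11, 2), (11, 13), (12, 2), (12, 13), (14, 4), (14, 7), (14, 8), (14, 11)]

Answer: 24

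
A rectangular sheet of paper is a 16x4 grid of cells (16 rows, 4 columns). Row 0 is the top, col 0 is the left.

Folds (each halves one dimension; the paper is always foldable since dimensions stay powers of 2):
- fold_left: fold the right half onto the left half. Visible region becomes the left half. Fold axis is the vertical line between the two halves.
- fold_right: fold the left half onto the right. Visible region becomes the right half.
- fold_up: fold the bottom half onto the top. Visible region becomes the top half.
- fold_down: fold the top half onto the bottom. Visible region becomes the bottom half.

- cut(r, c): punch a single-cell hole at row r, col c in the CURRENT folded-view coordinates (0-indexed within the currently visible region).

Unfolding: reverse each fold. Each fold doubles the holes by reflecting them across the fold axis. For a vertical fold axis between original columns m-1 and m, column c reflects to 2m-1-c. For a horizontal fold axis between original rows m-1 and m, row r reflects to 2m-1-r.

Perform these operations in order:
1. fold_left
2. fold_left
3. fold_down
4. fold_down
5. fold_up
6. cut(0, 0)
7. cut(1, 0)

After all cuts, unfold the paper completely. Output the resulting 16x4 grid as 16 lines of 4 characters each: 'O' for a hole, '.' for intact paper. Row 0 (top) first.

Answer: OOOO
OOOO
OOOO
OOOO
OOOO
OOOO
OOOO
OOOO
OOOO
OOOO
OOOO
OOOO
OOOO
OOOO
OOOO
OOOO

Derivation:
Op 1 fold_left: fold axis v@2; visible region now rows[0,16) x cols[0,2) = 16x2
Op 2 fold_left: fold axis v@1; visible region now rows[0,16) x cols[0,1) = 16x1
Op 3 fold_down: fold axis h@8; visible region now rows[8,16) x cols[0,1) = 8x1
Op 4 fold_down: fold axis h@12; visible region now rows[12,16) x cols[0,1) = 4x1
Op 5 fold_up: fold axis h@14; visible region now rows[12,14) x cols[0,1) = 2x1
Op 6 cut(0, 0): punch at orig (12,0); cuts so far [(12, 0)]; region rows[12,14) x cols[0,1) = 2x1
Op 7 cut(1, 0): punch at orig (13,0); cuts so far [(12, 0), (13, 0)]; region rows[12,14) x cols[0,1) = 2x1
Unfold 1 (reflect across h@14): 4 holes -> [(12, 0), (13, 0), (14, 0), (15, 0)]
Unfold 2 (reflect across h@12): 8 holes -> [(8, 0), (9, 0), (10, 0), (11, 0), (12, 0), (13, 0), (14, 0), (15, 0)]
Unfold 3 (reflect across h@8): 16 holes -> [(0, 0), (1, 0), (2, 0), (3, 0), (4, 0), (5, 0), (6, 0), (7, 0), (8, 0), (9, 0), (10, 0), (11, 0), (12, 0), (13, 0), (14, 0), (15, 0)]
Unfold 4 (reflect across v@1): 32 holes -> [(0, 0), (0, 1), (1, 0), (1, 1), (2, 0), (2, 1), (3, 0), (3, 1), (4, 0), (4, 1), (5, 0), (5, 1), (6, 0), (6, 1), (7, 0), (7, 1), (8, 0), (8, 1), (9, 0), (9, 1), (10, 0), (10, 1), (11, 0), (11, 1), (12, 0), (12, 1), (13, 0), (13, 1), (14, 0), (14, 1), (15, 0), (15, 1)]
Unfold 5 (reflect across v@2): 64 holes -> [(0, 0), (0, 1), (0, 2), (0, 3), (1, 0), (1, 1), (1, 2), (1, 3), (2, 0), (2, 1), (2, 2), (2, 3), (3, 0), (3, 1), (3, 2), (3, 3), (4, 0), (4, 1), (4, 2), (4, 3), (5, 0), (5, 1), (5, 2), (5, 3), (6, 0), (6, 1), (6, 2), (6, 3), (7, 0), (7, 1), (7, 2), (7, 3), (8, 0), (8, 1), (8, 2), (8, 3), (9, 0), (9, 1), (9, 2), (9, 3), (10, 0), (10, 1), (10, 2), (10, 3), (11, 0), (11, 1), (11, 2), (11, 3), (12, 0), (12, 1), (12, 2), (12, 3), (13, 0), (13, 1), (13, 2), (13, 3), (14, 0), (14, 1), (14, 2), (14, 3), (15, 0), (15, 1), (15, 2), (15, 3)]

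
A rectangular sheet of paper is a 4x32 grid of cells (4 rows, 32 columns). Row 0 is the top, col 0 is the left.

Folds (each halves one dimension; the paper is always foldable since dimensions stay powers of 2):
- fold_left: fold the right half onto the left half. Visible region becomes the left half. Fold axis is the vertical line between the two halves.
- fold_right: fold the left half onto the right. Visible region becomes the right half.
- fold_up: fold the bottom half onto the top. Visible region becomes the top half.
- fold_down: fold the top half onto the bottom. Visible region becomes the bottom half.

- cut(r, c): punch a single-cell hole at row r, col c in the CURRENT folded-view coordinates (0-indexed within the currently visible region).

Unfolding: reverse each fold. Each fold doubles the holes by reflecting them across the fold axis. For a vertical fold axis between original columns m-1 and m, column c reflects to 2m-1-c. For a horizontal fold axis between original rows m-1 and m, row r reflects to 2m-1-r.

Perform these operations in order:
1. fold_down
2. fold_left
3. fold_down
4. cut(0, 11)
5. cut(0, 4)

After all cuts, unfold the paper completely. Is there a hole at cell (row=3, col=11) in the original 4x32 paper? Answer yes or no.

Answer: yes

Derivation:
Op 1 fold_down: fold axis h@2; visible region now rows[2,4) x cols[0,32) = 2x32
Op 2 fold_left: fold axis v@16; visible region now rows[2,4) x cols[0,16) = 2x16
Op 3 fold_down: fold axis h@3; visible region now rows[3,4) x cols[0,16) = 1x16
Op 4 cut(0, 11): punch at orig (3,11); cuts so far [(3, 11)]; region rows[3,4) x cols[0,16) = 1x16
Op 5 cut(0, 4): punch at orig (3,4); cuts so far [(3, 4), (3, 11)]; region rows[3,4) x cols[0,16) = 1x16
Unfold 1 (reflect across h@3): 4 holes -> [(2, 4), (2, 11), (3, 4), (3, 11)]
Unfold 2 (reflect across v@16): 8 holes -> [(2, 4), (2, 11), (2, 20), (2, 27), (3, 4), (3, 11), (3, 20), (3, 27)]
Unfold 3 (reflect across h@2): 16 holes -> [(0, 4), (0, 11), (0, 20), (0, 27), (1, 4), (1, 11), (1, 20), (1, 27), (2, 4), (2, 11), (2, 20), (2, 27), (3, 4), (3, 11), (3, 20), (3, 27)]
Holes: [(0, 4), (0, 11), (0, 20), (0, 27), (1, 4), (1, 11), (1, 20), (1, 27), (2, 4), (2, 11), (2, 20), (2, 27), (3, 4), (3, 11), (3, 20), (3, 27)]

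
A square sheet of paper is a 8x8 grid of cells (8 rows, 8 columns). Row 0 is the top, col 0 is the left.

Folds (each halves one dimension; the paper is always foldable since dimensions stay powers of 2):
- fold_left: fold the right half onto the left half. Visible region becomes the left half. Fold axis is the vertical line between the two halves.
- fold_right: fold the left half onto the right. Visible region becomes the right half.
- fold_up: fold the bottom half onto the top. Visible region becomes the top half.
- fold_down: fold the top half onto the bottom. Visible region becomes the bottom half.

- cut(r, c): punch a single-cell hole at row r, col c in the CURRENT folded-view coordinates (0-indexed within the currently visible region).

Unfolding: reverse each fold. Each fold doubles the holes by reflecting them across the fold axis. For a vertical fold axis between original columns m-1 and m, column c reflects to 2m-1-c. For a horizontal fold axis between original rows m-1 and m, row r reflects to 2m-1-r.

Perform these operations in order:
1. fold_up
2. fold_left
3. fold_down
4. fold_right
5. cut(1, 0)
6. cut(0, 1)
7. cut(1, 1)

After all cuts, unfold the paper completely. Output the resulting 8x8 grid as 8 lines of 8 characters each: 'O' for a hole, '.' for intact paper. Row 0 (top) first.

Answer: OOOOOOOO
O..OO..O
O..OO..O
OOOOOOOO
OOOOOOOO
O..OO..O
O..OO..O
OOOOOOOO

Derivation:
Op 1 fold_up: fold axis h@4; visible region now rows[0,4) x cols[0,8) = 4x8
Op 2 fold_left: fold axis v@4; visible region now rows[0,4) x cols[0,4) = 4x4
Op 3 fold_down: fold axis h@2; visible region now rows[2,4) x cols[0,4) = 2x4
Op 4 fold_right: fold axis v@2; visible region now rows[2,4) x cols[2,4) = 2x2
Op 5 cut(1, 0): punch at orig (3,2); cuts so far [(3, 2)]; region rows[2,4) x cols[2,4) = 2x2
Op 6 cut(0, 1): punch at orig (2,3); cuts so far [(2, 3), (3, 2)]; region rows[2,4) x cols[2,4) = 2x2
Op 7 cut(1, 1): punch at orig (3,3); cuts so far [(2, 3), (3, 2), (3, 3)]; region rows[2,4) x cols[2,4) = 2x2
Unfold 1 (reflect across v@2): 6 holes -> [(2, 0), (2, 3), (3, 0), (3, 1), (3, 2), (3, 3)]
Unfold 2 (reflect across h@2): 12 holes -> [(0, 0), (0, 1), (0, 2), (0, 3), (1, 0), (1, 3), (2, 0), (2, 3), (3, 0), (3, 1), (3, 2), (3, 3)]
Unfold 3 (reflect across v@4): 24 holes -> [(0, 0), (0, 1), (0, 2), (0, 3), (0, 4), (0, 5), (0, 6), (0, 7), (1, 0), (1, 3), (1, 4), (1, 7), (2, 0), (2, 3), (2, 4), (2, 7), (3, 0), (3, 1), (3, 2), (3, 3), (3, 4), (3, 5), (3, 6), (3, 7)]
Unfold 4 (reflect across h@4): 48 holes -> [(0, 0), (0, 1), (0, 2), (0, 3), (0, 4), (0, 5), (0, 6), (0, 7), (1, 0), (1, 3), (1, 4), (1, 7), (2, 0), (2, 3), (2, 4), (2, 7), (3, 0), (3, 1), (3, 2), (3, 3), (3, 4), (3, 5), (3, 6), (3, 7), (4, 0), (4, 1), (4, 2), (4, 3), (4, 4), (4, 5), (4, 6), (4, 7), (5, 0), (5, 3), (5, 4), (5, 7), (6, 0), (6, 3), (6, 4), (6, 7), (7, 0), (7, 1), (7, 2), (7, 3), (7, 4), (7, 5), (7, 6), (7, 7)]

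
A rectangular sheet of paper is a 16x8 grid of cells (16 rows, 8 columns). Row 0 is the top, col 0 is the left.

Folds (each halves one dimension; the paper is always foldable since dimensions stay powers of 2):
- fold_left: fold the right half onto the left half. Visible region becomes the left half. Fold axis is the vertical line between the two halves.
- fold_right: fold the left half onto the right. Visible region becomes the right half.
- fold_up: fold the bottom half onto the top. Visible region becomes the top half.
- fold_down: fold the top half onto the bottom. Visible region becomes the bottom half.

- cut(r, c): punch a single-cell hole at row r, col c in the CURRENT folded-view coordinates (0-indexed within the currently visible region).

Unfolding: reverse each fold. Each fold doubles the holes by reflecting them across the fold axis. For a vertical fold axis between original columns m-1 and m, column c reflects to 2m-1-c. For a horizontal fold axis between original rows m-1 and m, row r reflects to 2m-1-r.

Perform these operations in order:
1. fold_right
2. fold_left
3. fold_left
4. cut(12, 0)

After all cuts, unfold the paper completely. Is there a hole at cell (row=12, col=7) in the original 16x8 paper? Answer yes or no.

Op 1 fold_right: fold axis v@4; visible region now rows[0,16) x cols[4,8) = 16x4
Op 2 fold_left: fold axis v@6; visible region now rows[0,16) x cols[4,6) = 16x2
Op 3 fold_left: fold axis v@5; visible region now rows[0,16) x cols[4,5) = 16x1
Op 4 cut(12, 0): punch at orig (12,4); cuts so far [(12, 4)]; region rows[0,16) x cols[4,5) = 16x1
Unfold 1 (reflect across v@5): 2 holes -> [(12, 4), (12, 5)]
Unfold 2 (reflect across v@6): 4 holes -> [(12, 4), (12, 5), (12, 6), (12, 7)]
Unfold 3 (reflect across v@4): 8 holes -> [(12, 0), (12, 1), (12, 2), (12, 3), (12, 4), (12, 5), (12, 6), (12, 7)]
Holes: [(12, 0), (12, 1), (12, 2), (12, 3), (12, 4), (12, 5), (12, 6), (12, 7)]

Answer: yes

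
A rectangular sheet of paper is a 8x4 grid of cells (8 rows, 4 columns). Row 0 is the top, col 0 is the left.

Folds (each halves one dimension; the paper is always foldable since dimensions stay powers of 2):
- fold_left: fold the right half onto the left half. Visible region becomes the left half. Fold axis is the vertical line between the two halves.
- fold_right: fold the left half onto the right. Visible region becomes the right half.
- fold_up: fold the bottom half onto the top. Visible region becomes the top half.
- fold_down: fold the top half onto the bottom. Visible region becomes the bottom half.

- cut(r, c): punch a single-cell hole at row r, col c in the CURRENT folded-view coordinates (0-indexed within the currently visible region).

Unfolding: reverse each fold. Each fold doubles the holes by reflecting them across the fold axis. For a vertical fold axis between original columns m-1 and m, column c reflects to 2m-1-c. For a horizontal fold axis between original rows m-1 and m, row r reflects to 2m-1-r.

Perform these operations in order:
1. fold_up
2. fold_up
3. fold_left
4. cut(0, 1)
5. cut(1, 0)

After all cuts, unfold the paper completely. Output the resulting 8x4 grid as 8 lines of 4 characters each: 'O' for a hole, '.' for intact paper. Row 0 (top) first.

Op 1 fold_up: fold axis h@4; visible region now rows[0,4) x cols[0,4) = 4x4
Op 2 fold_up: fold axis h@2; visible region now rows[0,2) x cols[0,4) = 2x4
Op 3 fold_left: fold axis v@2; visible region now rows[0,2) x cols[0,2) = 2x2
Op 4 cut(0, 1): punch at orig (0,1); cuts so far [(0, 1)]; region rows[0,2) x cols[0,2) = 2x2
Op 5 cut(1, 0): punch at orig (1,0); cuts so far [(0, 1), (1, 0)]; region rows[0,2) x cols[0,2) = 2x2
Unfold 1 (reflect across v@2): 4 holes -> [(0, 1), (0, 2), (1, 0), (1, 3)]
Unfold 2 (reflect across h@2): 8 holes -> [(0, 1), (0, 2), (1, 0), (1, 3), (2, 0), (2, 3), (3, 1), (3, 2)]
Unfold 3 (reflect across h@4): 16 holes -> [(0, 1), (0, 2), (1, 0), (1, 3), (2, 0), (2, 3), (3, 1), (3, 2), (4, 1), (4, 2), (5, 0), (5, 3), (6, 0), (6, 3), (7, 1), (7, 2)]

Answer: .OO.
O..O
O..O
.OO.
.OO.
O..O
O..O
.OO.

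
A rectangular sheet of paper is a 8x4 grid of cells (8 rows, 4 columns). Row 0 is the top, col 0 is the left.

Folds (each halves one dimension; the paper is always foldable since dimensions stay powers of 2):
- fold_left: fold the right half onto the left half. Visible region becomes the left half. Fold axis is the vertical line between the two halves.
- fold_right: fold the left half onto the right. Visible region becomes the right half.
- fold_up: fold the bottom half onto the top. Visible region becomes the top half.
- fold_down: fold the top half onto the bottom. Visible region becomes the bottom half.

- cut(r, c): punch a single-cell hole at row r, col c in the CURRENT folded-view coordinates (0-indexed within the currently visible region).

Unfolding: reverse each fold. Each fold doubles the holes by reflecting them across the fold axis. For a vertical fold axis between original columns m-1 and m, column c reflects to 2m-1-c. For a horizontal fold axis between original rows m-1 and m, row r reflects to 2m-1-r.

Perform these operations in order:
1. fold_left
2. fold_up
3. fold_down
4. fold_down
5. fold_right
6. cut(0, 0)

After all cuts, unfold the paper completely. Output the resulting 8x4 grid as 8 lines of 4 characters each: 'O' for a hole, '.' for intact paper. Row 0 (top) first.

Answer: OOOO
OOOO
OOOO
OOOO
OOOO
OOOO
OOOO
OOOO

Derivation:
Op 1 fold_left: fold axis v@2; visible region now rows[0,8) x cols[0,2) = 8x2
Op 2 fold_up: fold axis h@4; visible region now rows[0,4) x cols[0,2) = 4x2
Op 3 fold_down: fold axis h@2; visible region now rows[2,4) x cols[0,2) = 2x2
Op 4 fold_down: fold axis h@3; visible region now rows[3,4) x cols[0,2) = 1x2
Op 5 fold_right: fold axis v@1; visible region now rows[3,4) x cols[1,2) = 1x1
Op 6 cut(0, 0): punch at orig (3,1); cuts so far [(3, 1)]; region rows[3,4) x cols[1,2) = 1x1
Unfold 1 (reflect across v@1): 2 holes -> [(3, 0), (3, 1)]
Unfold 2 (reflect across h@3): 4 holes -> [(2, 0), (2, 1), (3, 0), (3, 1)]
Unfold 3 (reflect across h@2): 8 holes -> [(0, 0), (0, 1), (1, 0), (1, 1), (2, 0), (2, 1), (3, 0), (3, 1)]
Unfold 4 (reflect across h@4): 16 holes -> [(0, 0), (0, 1), (1, 0), (1, 1), (2, 0), (2, 1), (3, 0), (3, 1), (4, 0), (4, 1), (5, 0), (5, 1), (6, 0), (6, 1), (7, 0), (7, 1)]
Unfold 5 (reflect across v@2): 32 holes -> [(0, 0), (0, 1), (0, 2), (0, 3), (1, 0), (1, 1), (1, 2), (1, 3), (2, 0), (2, 1), (2, 2), (2, 3), (3, 0), (3, 1), (3, 2), (3, 3), (4, 0), (4, 1), (4, 2), (4, 3), (5, 0), (5, 1), (5, 2), (5, 3), (6, 0), (6, 1), (6, 2), (6, 3), (7, 0), (7, 1), (7, 2), (7, 3)]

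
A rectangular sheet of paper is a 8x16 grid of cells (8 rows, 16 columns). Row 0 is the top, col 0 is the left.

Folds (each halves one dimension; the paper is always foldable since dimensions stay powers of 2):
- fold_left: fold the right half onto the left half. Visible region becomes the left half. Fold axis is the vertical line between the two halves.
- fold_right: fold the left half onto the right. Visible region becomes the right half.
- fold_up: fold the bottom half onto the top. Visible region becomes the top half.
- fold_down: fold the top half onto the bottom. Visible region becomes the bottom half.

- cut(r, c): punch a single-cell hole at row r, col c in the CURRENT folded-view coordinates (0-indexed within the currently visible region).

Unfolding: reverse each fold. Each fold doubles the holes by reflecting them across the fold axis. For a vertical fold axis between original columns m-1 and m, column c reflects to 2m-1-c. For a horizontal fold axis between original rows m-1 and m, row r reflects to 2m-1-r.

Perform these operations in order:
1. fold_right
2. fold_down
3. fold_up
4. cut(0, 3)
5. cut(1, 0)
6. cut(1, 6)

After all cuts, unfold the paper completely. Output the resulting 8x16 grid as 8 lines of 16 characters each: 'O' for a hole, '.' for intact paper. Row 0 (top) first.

Op 1 fold_right: fold axis v@8; visible region now rows[0,8) x cols[8,16) = 8x8
Op 2 fold_down: fold axis h@4; visible region now rows[4,8) x cols[8,16) = 4x8
Op 3 fold_up: fold axis h@6; visible region now rows[4,6) x cols[8,16) = 2x8
Op 4 cut(0, 3): punch at orig (4,11); cuts so far [(4, 11)]; region rows[4,6) x cols[8,16) = 2x8
Op 5 cut(1, 0): punch at orig (5,8); cuts so far [(4, 11), (5, 8)]; region rows[4,6) x cols[8,16) = 2x8
Op 6 cut(1, 6): punch at orig (5,14); cuts so far [(4, 11), (5, 8), (5, 14)]; region rows[4,6) x cols[8,16) = 2x8
Unfold 1 (reflect across h@6): 6 holes -> [(4, 11), (5, 8), (5, 14), (6, 8), (6, 14), (7, 11)]
Unfold 2 (reflect across h@4): 12 holes -> [(0, 11), (1, 8), (1, 14), (2, 8), (2, 14), (3, 11), (4, 11), (5, 8), (5, 14), (6, 8), (6, 14), (7, 11)]
Unfold 3 (reflect across v@8): 24 holes -> [(0, 4), (0, 11), (1, 1), (1, 7), (1, 8), (1, 14), (2, 1), (2, 7), (2, 8), (2, 14), (3, 4), (3, 11), (4, 4), (4, 11), (5, 1), (5, 7), (5, 8), (5, 14), (6, 1), (6, 7), (6, 8), (6, 14), (7, 4), (7, 11)]

Answer: ....O......O....
.O.....OO.....O.
.O.....OO.....O.
....O......O....
....O......O....
.O.....OO.....O.
.O.....OO.....O.
....O......O....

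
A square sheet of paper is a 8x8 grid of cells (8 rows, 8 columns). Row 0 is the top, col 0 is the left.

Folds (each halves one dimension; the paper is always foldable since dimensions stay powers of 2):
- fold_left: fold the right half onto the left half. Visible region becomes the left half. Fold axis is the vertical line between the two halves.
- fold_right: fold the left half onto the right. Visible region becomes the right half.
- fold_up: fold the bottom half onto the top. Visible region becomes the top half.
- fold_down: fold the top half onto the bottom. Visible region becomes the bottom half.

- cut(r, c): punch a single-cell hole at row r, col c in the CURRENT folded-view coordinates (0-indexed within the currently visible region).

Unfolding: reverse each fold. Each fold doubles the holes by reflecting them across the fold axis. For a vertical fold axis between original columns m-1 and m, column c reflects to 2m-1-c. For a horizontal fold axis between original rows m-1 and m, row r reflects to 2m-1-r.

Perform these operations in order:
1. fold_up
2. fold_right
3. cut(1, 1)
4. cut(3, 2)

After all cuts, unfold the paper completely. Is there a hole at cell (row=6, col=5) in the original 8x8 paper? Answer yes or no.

Answer: yes

Derivation:
Op 1 fold_up: fold axis h@4; visible region now rows[0,4) x cols[0,8) = 4x8
Op 2 fold_right: fold axis v@4; visible region now rows[0,4) x cols[4,8) = 4x4
Op 3 cut(1, 1): punch at orig (1,5); cuts so far [(1, 5)]; region rows[0,4) x cols[4,8) = 4x4
Op 4 cut(3, 2): punch at orig (3,6); cuts so far [(1, 5), (3, 6)]; region rows[0,4) x cols[4,8) = 4x4
Unfold 1 (reflect across v@4): 4 holes -> [(1, 2), (1, 5), (3, 1), (3, 6)]
Unfold 2 (reflect across h@4): 8 holes -> [(1, 2), (1, 5), (3, 1), (3, 6), (4, 1), (4, 6), (6, 2), (6, 5)]
Holes: [(1, 2), (1, 5), (3, 1), (3, 6), (4, 1), (4, 6), (6, 2), (6, 5)]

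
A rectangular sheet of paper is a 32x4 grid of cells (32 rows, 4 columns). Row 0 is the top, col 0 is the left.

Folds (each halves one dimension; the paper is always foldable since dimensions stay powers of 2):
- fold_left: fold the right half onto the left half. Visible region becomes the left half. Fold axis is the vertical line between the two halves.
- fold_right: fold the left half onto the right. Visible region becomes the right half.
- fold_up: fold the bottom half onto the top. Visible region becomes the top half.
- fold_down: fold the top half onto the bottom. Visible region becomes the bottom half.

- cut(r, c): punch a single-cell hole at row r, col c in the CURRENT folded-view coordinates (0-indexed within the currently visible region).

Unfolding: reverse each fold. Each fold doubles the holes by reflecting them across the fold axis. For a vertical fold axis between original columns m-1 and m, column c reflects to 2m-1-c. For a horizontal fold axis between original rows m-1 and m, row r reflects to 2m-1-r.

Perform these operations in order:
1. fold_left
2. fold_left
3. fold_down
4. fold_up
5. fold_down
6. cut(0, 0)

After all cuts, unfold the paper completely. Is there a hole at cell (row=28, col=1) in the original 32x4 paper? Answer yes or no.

Answer: yes

Derivation:
Op 1 fold_left: fold axis v@2; visible region now rows[0,32) x cols[0,2) = 32x2
Op 2 fold_left: fold axis v@1; visible region now rows[0,32) x cols[0,1) = 32x1
Op 3 fold_down: fold axis h@16; visible region now rows[16,32) x cols[0,1) = 16x1
Op 4 fold_up: fold axis h@24; visible region now rows[16,24) x cols[0,1) = 8x1
Op 5 fold_down: fold axis h@20; visible region now rows[20,24) x cols[0,1) = 4x1
Op 6 cut(0, 0): punch at orig (20,0); cuts so far [(20, 0)]; region rows[20,24) x cols[0,1) = 4x1
Unfold 1 (reflect across h@20): 2 holes -> [(19, 0), (20, 0)]
Unfold 2 (reflect across h@24): 4 holes -> [(19, 0), (20, 0), (27, 0), (28, 0)]
Unfold 3 (reflect across h@16): 8 holes -> [(3, 0), (4, 0), (11, 0), (12, 0), (19, 0), (20, 0), (27, 0), (28, 0)]
Unfold 4 (reflect across v@1): 16 holes -> [(3, 0), (3, 1), (4, 0), (4, 1), (11, 0), (11, 1), (12, 0), (12, 1), (19, 0), (19, 1), (20, 0), (20, 1), (27, 0), (27, 1), (28, 0), (28, 1)]
Unfold 5 (reflect across v@2): 32 holes -> [(3, 0), (3, 1), (3, 2), (3, 3), (4, 0), (4, 1), (4, 2), (4, 3), (11, 0), (11, 1), (11, 2), (11, 3), (12, 0), (12, 1), (12, 2), (12, 3), (19, 0), (19, 1), (19, 2), (19, 3), (20, 0), (20, 1), (20, 2), (20, 3), (27, 0), (27, 1), (27, 2), (27, 3), (28, 0), (28, 1), (28, 2), (28, 3)]
Holes: [(3, 0), (3, 1), (3, 2), (3, 3), (4, 0), (4, 1), (4, 2), (4, 3), (11, 0), (11, 1), (11, 2), (11, 3), (12, 0), (12, 1), (12, 2), (12, 3), (19, 0), (19, 1), (19, 2), (19, 3), (20, 0), (20, 1), (20, 2), (20, 3), (27, 0), (27, 1), (27, 2), (27, 3), (28, 0), (28, 1), (28, 2), (28, 3)]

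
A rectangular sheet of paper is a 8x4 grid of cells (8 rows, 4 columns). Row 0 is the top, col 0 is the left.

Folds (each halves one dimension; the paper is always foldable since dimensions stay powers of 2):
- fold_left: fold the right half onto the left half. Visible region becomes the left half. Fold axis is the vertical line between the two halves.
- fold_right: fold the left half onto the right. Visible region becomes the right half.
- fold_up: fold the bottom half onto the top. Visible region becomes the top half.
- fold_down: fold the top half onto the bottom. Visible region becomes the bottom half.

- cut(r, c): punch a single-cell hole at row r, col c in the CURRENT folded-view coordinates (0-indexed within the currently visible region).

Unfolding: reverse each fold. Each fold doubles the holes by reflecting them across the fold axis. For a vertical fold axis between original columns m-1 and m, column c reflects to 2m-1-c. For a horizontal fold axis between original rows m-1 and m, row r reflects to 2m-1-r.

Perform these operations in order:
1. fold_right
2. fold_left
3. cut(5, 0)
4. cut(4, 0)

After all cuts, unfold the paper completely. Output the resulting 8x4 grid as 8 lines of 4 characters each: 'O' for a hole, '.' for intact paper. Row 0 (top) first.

Op 1 fold_right: fold axis v@2; visible region now rows[0,8) x cols[2,4) = 8x2
Op 2 fold_left: fold axis v@3; visible region now rows[0,8) x cols[2,3) = 8x1
Op 3 cut(5, 0): punch at orig (5,2); cuts so far [(5, 2)]; region rows[0,8) x cols[2,3) = 8x1
Op 4 cut(4, 0): punch at orig (4,2); cuts so far [(4, 2), (5, 2)]; region rows[0,8) x cols[2,3) = 8x1
Unfold 1 (reflect across v@3): 4 holes -> [(4, 2), (4, 3), (5, 2), (5, 3)]
Unfold 2 (reflect across v@2): 8 holes -> [(4, 0), (4, 1), (4, 2), (4, 3), (5, 0), (5, 1), (5, 2), (5, 3)]

Answer: ....
....
....
....
OOOO
OOOO
....
....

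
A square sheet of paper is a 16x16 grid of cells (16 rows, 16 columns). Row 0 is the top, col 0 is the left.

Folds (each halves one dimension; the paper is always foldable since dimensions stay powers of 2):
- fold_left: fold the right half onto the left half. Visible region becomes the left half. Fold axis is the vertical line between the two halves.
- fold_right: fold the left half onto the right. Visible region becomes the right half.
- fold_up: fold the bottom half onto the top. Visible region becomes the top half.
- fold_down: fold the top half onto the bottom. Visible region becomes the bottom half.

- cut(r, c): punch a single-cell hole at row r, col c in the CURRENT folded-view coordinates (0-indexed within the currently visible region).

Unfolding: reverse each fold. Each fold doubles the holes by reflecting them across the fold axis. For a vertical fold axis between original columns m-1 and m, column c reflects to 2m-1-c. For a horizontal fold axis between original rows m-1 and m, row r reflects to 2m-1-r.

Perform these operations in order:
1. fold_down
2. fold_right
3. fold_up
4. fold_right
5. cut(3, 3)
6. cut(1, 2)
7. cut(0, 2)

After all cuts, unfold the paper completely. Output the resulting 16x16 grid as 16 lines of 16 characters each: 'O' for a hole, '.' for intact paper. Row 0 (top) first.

Answer: .O....O..O....O.
.O....O..O....O.
................
O......OO......O
O......OO......O
................
.O....O..O....O.
.O....O..O....O.
.O....O..O....O.
.O....O..O....O.
................
O......OO......O
O......OO......O
................
.O....O..O....O.
.O....O..O....O.

Derivation:
Op 1 fold_down: fold axis h@8; visible region now rows[8,16) x cols[0,16) = 8x16
Op 2 fold_right: fold axis v@8; visible region now rows[8,16) x cols[8,16) = 8x8
Op 3 fold_up: fold axis h@12; visible region now rows[8,12) x cols[8,16) = 4x8
Op 4 fold_right: fold axis v@12; visible region now rows[8,12) x cols[12,16) = 4x4
Op 5 cut(3, 3): punch at orig (11,15); cuts so far [(11, 15)]; region rows[8,12) x cols[12,16) = 4x4
Op 6 cut(1, 2): punch at orig (9,14); cuts so far [(9, 14), (11, 15)]; region rows[8,12) x cols[12,16) = 4x4
Op 7 cut(0, 2): punch at orig (8,14); cuts so far [(8, 14), (9, 14), (11, 15)]; region rows[8,12) x cols[12,16) = 4x4
Unfold 1 (reflect across v@12): 6 holes -> [(8, 9), (8, 14), (9, 9), (9, 14), (11, 8), (11, 15)]
Unfold 2 (reflect across h@12): 12 holes -> [(8, 9), (8, 14), (9, 9), (9, 14), (11, 8), (11, 15), (12, 8), (12, 15), (14, 9), (14, 14), (15, 9), (15, 14)]
Unfold 3 (reflect across v@8): 24 holes -> [(8, 1), (8, 6), (8, 9), (8, 14), (9, 1), (9, 6), (9, 9), (9, 14), (11, 0), (11, 7), (11, 8), (11, 15), (12, 0), (12, 7), (12, 8), (12, 15), (14, 1), (14, 6), (14, 9), (14, 14), (15, 1), (15, 6), (15, 9), (15, 14)]
Unfold 4 (reflect across h@8): 48 holes -> [(0, 1), (0, 6), (0, 9), (0, 14), (1, 1), (1, 6), (1, 9), (1, 14), (3, 0), (3, 7), (3, 8), (3, 15), (4, 0), (4, 7), (4, 8), (4, 15), (6, 1), (6, 6), (6, 9), (6, 14), (7, 1), (7, 6), (7, 9), (7, 14), (8, 1), (8, 6), (8, 9), (8, 14), (9, 1), (9, 6), (9, 9), (9, 14), (11, 0), (11, 7), (11, 8), (11, 15), (12, 0), (12, 7), (12, 8), (12, 15), (14, 1), (14, 6), (14, 9), (14, 14), (15, 1), (15, 6), (15, 9), (15, 14)]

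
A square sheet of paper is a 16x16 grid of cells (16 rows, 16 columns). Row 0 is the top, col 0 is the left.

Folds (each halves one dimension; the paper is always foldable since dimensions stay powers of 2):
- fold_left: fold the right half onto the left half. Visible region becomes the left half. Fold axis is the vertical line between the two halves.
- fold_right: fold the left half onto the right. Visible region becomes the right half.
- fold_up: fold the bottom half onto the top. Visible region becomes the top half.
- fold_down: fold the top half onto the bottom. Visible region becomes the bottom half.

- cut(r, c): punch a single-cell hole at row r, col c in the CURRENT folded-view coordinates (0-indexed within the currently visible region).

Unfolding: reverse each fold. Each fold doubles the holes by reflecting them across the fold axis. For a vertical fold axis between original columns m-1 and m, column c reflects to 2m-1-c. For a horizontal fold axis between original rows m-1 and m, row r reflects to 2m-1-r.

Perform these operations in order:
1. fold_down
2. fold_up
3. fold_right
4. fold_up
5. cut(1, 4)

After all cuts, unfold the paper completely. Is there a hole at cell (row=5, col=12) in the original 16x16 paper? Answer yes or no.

Op 1 fold_down: fold axis h@8; visible region now rows[8,16) x cols[0,16) = 8x16
Op 2 fold_up: fold axis h@12; visible region now rows[8,12) x cols[0,16) = 4x16
Op 3 fold_right: fold axis v@8; visible region now rows[8,12) x cols[8,16) = 4x8
Op 4 fold_up: fold axis h@10; visible region now rows[8,10) x cols[8,16) = 2x8
Op 5 cut(1, 4): punch at orig (9,12); cuts so far [(9, 12)]; region rows[8,10) x cols[8,16) = 2x8
Unfold 1 (reflect across h@10): 2 holes -> [(9, 12), (10, 12)]
Unfold 2 (reflect across v@8): 4 holes -> [(9, 3), (9, 12), (10, 3), (10, 12)]
Unfold 3 (reflect across h@12): 8 holes -> [(9, 3), (9, 12), (10, 3), (10, 12), (13, 3), (13, 12), (14, 3), (14, 12)]
Unfold 4 (reflect across h@8): 16 holes -> [(1, 3), (1, 12), (2, 3), (2, 12), (5, 3), (5, 12), (6, 3), (6, 12), (9, 3), (9, 12), (10, 3), (10, 12), (13, 3), (13, 12), (14, 3), (14, 12)]
Holes: [(1, 3), (1, 12), (2, 3), (2, 12), (5, 3), (5, 12), (6, 3), (6, 12), (9, 3), (9, 12), (10, 3), (10, 12), (13, 3), (13, 12), (14, 3), (14, 12)]

Answer: yes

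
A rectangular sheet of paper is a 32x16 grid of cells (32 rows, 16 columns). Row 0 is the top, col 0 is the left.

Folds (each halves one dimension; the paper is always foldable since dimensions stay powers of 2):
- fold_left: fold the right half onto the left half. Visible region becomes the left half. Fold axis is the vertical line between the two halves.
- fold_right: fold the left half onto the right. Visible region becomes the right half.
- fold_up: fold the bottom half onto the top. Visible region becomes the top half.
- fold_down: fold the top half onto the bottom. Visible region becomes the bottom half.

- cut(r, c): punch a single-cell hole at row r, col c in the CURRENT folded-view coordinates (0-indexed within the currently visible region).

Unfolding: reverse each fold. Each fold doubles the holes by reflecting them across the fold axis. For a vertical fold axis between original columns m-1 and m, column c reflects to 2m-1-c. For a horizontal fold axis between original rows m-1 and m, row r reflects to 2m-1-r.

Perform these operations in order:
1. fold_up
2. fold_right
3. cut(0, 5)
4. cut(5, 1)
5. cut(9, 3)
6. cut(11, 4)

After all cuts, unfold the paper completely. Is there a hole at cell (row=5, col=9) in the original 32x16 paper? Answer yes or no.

Answer: yes

Derivation:
Op 1 fold_up: fold axis h@16; visible region now rows[0,16) x cols[0,16) = 16x16
Op 2 fold_right: fold axis v@8; visible region now rows[0,16) x cols[8,16) = 16x8
Op 3 cut(0, 5): punch at orig (0,13); cuts so far [(0, 13)]; region rows[0,16) x cols[8,16) = 16x8
Op 4 cut(5, 1): punch at orig (5,9); cuts so far [(0, 13), (5, 9)]; region rows[0,16) x cols[8,16) = 16x8
Op 5 cut(9, 3): punch at orig (9,11); cuts so far [(0, 13), (5, 9), (9, 11)]; region rows[0,16) x cols[8,16) = 16x8
Op 6 cut(11, 4): punch at orig (11,12); cuts so far [(0, 13), (5, 9), (9, 11), (11, 12)]; region rows[0,16) x cols[8,16) = 16x8
Unfold 1 (reflect across v@8): 8 holes -> [(0, 2), (0, 13), (5, 6), (5, 9), (9, 4), (9, 11), (11, 3), (11, 12)]
Unfold 2 (reflect across h@16): 16 holes -> [(0, 2), (0, 13), (5, 6), (5, 9), (9, 4), (9, 11), (11, 3), (11, 12), (20, 3), (20, 12), (22, 4), (22, 11), (26, 6), (26, 9), (31, 2), (31, 13)]
Holes: [(0, 2), (0, 13), (5, 6), (5, 9), (9, 4), (9, 11), (11, 3), (11, 12), (20, 3), (20, 12), (22, 4), (22, 11), (26, 6), (26, 9), (31, 2), (31, 13)]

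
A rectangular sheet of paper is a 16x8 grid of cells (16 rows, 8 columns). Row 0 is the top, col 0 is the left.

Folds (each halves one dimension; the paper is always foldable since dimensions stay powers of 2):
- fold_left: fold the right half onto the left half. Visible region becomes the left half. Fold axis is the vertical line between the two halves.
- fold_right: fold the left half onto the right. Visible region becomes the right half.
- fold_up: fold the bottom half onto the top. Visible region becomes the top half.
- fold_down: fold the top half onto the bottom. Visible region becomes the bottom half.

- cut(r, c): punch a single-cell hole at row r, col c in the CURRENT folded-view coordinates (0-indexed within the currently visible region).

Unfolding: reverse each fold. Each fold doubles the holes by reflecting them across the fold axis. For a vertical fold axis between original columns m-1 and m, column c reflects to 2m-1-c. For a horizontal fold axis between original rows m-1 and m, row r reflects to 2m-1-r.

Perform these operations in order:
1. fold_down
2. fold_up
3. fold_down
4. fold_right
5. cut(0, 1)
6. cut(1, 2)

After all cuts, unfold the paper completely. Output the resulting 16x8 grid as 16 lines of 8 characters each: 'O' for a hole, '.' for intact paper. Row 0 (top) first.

Answer: .O....O.
..O..O..
..O..O..
.O....O.
.O....O.
..O..O..
..O..O..
.O....O.
.O....O.
..O..O..
..O..O..
.O....O.
.O....O.
..O..O..
..O..O..
.O....O.

Derivation:
Op 1 fold_down: fold axis h@8; visible region now rows[8,16) x cols[0,8) = 8x8
Op 2 fold_up: fold axis h@12; visible region now rows[8,12) x cols[0,8) = 4x8
Op 3 fold_down: fold axis h@10; visible region now rows[10,12) x cols[0,8) = 2x8
Op 4 fold_right: fold axis v@4; visible region now rows[10,12) x cols[4,8) = 2x4
Op 5 cut(0, 1): punch at orig (10,5); cuts so far [(10, 5)]; region rows[10,12) x cols[4,8) = 2x4
Op 6 cut(1, 2): punch at orig (11,6); cuts so far [(10, 5), (11, 6)]; region rows[10,12) x cols[4,8) = 2x4
Unfold 1 (reflect across v@4): 4 holes -> [(10, 2), (10, 5), (11, 1), (11, 6)]
Unfold 2 (reflect across h@10): 8 holes -> [(8, 1), (8, 6), (9, 2), (9, 5), (10, 2), (10, 5), (11, 1), (11, 6)]
Unfold 3 (reflect across h@12): 16 holes -> [(8, 1), (8, 6), (9, 2), (9, 5), (10, 2), (10, 5), (11, 1), (11, 6), (12, 1), (12, 6), (13, 2), (13, 5), (14, 2), (14, 5), (15, 1), (15, 6)]
Unfold 4 (reflect across h@8): 32 holes -> [(0, 1), (0, 6), (1, 2), (1, 5), (2, 2), (2, 5), (3, 1), (3, 6), (4, 1), (4, 6), (5, 2), (5, 5), (6, 2), (6, 5), (7, 1), (7, 6), (8, 1), (8, 6), (9, 2), (9, 5), (10, 2), (10, 5), (11, 1), (11, 6), (12, 1), (12, 6), (13, 2), (13, 5), (14, 2), (14, 5), (15, 1), (15, 6)]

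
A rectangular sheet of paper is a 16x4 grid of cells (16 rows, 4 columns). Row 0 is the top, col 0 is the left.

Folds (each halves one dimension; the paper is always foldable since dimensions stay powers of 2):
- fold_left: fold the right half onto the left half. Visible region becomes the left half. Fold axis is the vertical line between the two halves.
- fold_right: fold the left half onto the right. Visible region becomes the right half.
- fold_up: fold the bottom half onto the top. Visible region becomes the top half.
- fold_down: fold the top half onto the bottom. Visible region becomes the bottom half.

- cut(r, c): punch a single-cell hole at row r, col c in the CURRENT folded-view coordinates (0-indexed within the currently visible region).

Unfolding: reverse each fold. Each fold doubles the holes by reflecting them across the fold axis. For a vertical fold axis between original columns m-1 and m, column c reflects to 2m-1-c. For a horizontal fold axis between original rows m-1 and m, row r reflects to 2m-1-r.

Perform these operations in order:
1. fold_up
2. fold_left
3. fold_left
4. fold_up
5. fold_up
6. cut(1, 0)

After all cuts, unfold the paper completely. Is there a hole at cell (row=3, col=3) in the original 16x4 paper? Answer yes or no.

Op 1 fold_up: fold axis h@8; visible region now rows[0,8) x cols[0,4) = 8x4
Op 2 fold_left: fold axis v@2; visible region now rows[0,8) x cols[0,2) = 8x2
Op 3 fold_left: fold axis v@1; visible region now rows[0,8) x cols[0,1) = 8x1
Op 4 fold_up: fold axis h@4; visible region now rows[0,4) x cols[0,1) = 4x1
Op 5 fold_up: fold axis h@2; visible region now rows[0,2) x cols[0,1) = 2x1
Op 6 cut(1, 0): punch at orig (1,0); cuts so far [(1, 0)]; region rows[0,2) x cols[0,1) = 2x1
Unfold 1 (reflect across h@2): 2 holes -> [(1, 0), (2, 0)]
Unfold 2 (reflect across h@4): 4 holes -> [(1, 0), (2, 0), (5, 0), (6, 0)]
Unfold 3 (reflect across v@1): 8 holes -> [(1, 0), (1, 1), (2, 0), (2, 1), (5, 0), (5, 1), (6, 0), (6, 1)]
Unfold 4 (reflect across v@2): 16 holes -> [(1, 0), (1, 1), (1, 2), (1, 3), (2, 0), (2, 1), (2, 2), (2, 3), (5, 0), (5, 1), (5, 2), (5, 3), (6, 0), (6, 1), (6, 2), (6, 3)]
Unfold 5 (reflect across h@8): 32 holes -> [(1, 0), (1, 1), (1, 2), (1, 3), (2, 0), (2, 1), (2, 2), (2, 3), (5, 0), (5, 1), (5, 2), (5, 3), (6, 0), (6, 1), (6, 2), (6, 3), (9, 0), (9, 1), (9, 2), (9, 3), (10, 0), (10, 1), (10, 2), (10, 3), (13, 0), (13, 1), (13, 2), (13, 3), (14, 0), (14, 1), (14, 2), (14, 3)]
Holes: [(1, 0), (1, 1), (1, 2), (1, 3), (2, 0), (2, 1), (2, 2), (2, 3), (5, 0), (5, 1), (5, 2), (5, 3), (6, 0), (6, 1), (6, 2), (6, 3), (9, 0), (9, 1), (9, 2), (9, 3), (10, 0), (10, 1), (10, 2), (10, 3), (13, 0), (13, 1), (13, 2), (13, 3), (14, 0), (14, 1), (14, 2), (14, 3)]

Answer: no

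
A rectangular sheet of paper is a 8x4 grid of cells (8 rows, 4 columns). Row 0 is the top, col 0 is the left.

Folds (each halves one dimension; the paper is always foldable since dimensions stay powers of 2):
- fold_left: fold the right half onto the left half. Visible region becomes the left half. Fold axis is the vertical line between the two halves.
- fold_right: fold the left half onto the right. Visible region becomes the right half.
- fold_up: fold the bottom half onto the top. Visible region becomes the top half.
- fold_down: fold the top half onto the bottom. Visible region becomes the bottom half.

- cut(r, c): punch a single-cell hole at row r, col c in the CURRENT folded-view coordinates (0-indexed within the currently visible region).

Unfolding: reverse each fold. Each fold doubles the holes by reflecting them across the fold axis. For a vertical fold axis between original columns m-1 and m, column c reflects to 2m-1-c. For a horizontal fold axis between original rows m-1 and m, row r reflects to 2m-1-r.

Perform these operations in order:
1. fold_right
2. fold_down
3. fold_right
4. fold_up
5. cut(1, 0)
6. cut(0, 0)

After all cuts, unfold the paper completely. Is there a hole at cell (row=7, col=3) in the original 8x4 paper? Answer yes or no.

Op 1 fold_right: fold axis v@2; visible region now rows[0,8) x cols[2,4) = 8x2
Op 2 fold_down: fold axis h@4; visible region now rows[4,8) x cols[2,4) = 4x2
Op 3 fold_right: fold axis v@3; visible region now rows[4,8) x cols[3,4) = 4x1
Op 4 fold_up: fold axis h@6; visible region now rows[4,6) x cols[3,4) = 2x1
Op 5 cut(1, 0): punch at orig (5,3); cuts so far [(5, 3)]; region rows[4,6) x cols[3,4) = 2x1
Op 6 cut(0, 0): punch at orig (4,3); cuts so far [(4, 3), (5, 3)]; region rows[4,6) x cols[3,4) = 2x1
Unfold 1 (reflect across h@6): 4 holes -> [(4, 3), (5, 3), (6, 3), (7, 3)]
Unfold 2 (reflect across v@3): 8 holes -> [(4, 2), (4, 3), (5, 2), (5, 3), (6, 2), (6, 3), (7, 2), (7, 3)]
Unfold 3 (reflect across h@4): 16 holes -> [(0, 2), (0, 3), (1, 2), (1, 3), (2, 2), (2, 3), (3, 2), (3, 3), (4, 2), (4, 3), (5, 2), (5, 3), (6, 2), (6, 3), (7, 2), (7, 3)]
Unfold 4 (reflect across v@2): 32 holes -> [(0, 0), (0, 1), (0, 2), (0, 3), (1, 0), (1, 1), (1, 2), (1, 3), (2, 0), (2, 1), (2, 2), (2, 3), (3, 0), (3, 1), (3, 2), (3, 3), (4, 0), (4, 1), (4, 2), (4, 3), (5, 0), (5, 1), (5, 2), (5, 3), (6, 0), (6, 1), (6, 2), (6, 3), (7, 0), (7, 1), (7, 2), (7, 3)]
Holes: [(0, 0), (0, 1), (0, 2), (0, 3), (1, 0), (1, 1), (1, 2), (1, 3), (2, 0), (2, 1), (2, 2), (2, 3), (3, 0), (3, 1), (3, 2), (3, 3), (4, 0), (4, 1), (4, 2), (4, 3), (5, 0), (5, 1), (5, 2), (5, 3), (6, 0), (6, 1), (6, 2), (6, 3), (7, 0), (7, 1), (7, 2), (7, 3)]

Answer: yes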